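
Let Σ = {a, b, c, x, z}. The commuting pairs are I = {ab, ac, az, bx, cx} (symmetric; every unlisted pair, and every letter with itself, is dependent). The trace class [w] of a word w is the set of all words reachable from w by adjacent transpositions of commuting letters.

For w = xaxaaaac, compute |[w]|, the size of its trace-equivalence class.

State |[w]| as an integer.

drop 0:x onto floor
drop 1:a onto {0:x}
drop 2:x onto {1:a}
drop 3:a onto {2:x}
drop 4:a onto {3:a}
drop 5:a onto {4:a}
drop 6:a onto {5:a}
drop 7:c onto floor
ground layer = {0:x, 7:c}
drop-orders for the pieces not yet dropped (sum over which currently-grounded one goes next):
  1 to go: {6} 1  {7} 1
  2 to go: {5,6} 1  {6,7} 2
  3 to go: {4,5,6} 1  {5,6,7} 3
  4 to go: {3,4,5,6} 1  {4,5,6,7} 4
  5 to go: {2,3,4,5,6} 1  {3,4,5,6,7} 5
  6 to go: {1,2,3,4,5,6} 1  {2,3,4,5,6,7} 6
  if 0:x drops first: 7 orders
  if 7:c drops first: 1 orders
heap linearizations: 8

8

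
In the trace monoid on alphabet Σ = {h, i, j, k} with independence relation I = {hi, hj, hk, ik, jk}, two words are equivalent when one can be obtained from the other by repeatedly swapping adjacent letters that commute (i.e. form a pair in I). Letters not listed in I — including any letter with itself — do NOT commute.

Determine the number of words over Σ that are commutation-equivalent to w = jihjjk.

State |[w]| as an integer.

#0=j has no predecessor
#1=i depends on [0:j]
#2=h has no predecessor
#3=j depends on [1:i]
#4=j depends on [3:j]
#5=k has no predecessor
sources: [0:j, 2:h, 5:k]
N(rest) = Σ N(rest − s) over sources s of rest; N(one piece) = 1:
  size 1 → [2]=1  [4]=1  [5]=1
  size 2 → [2,4]=2  [2,5]=2  [3,4]=1  [4,5]=2
  size 3 → [1,3,4]=1  [2,3,4]=3  [2,4,5]=6  [3,4,5]=3
  size 4 → [0,1,3,4]=1  [1,2,3,4]=4  [1,3,4,5]=4  [2,3,4,5]=12
  first=0(j) contributes 20
  first=2(h) contributes 5
  first=5(k) contributes 5
|[w]| = 30

30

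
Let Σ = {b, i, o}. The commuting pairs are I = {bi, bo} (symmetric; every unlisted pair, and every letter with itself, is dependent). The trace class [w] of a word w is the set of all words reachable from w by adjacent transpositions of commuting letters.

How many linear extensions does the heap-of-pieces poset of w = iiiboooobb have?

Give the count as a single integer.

120

drop 0:i onto floor
drop 1:i onto {0:i}
drop 2:i onto {1:i}
drop 3:b onto floor
drop 4:o onto {2:i}
drop 5:o onto {4:o}
drop 6:o onto {5:o}
drop 7:o onto {6:o}
drop 8:b onto {3:b}
drop 9:b onto {8:b}
ground layer = {0:i, 3:b}
drop-orders for the pieces not yet dropped (sum over which currently-grounded one goes next):
  1 to go: {7} 1  {9} 1
  2 to go: {6,7} 1  {7,9} 2  {8,9} 1
  3 to go: {3,8,9} 1  {5,6,7} 1  {6,7,9} 3  {7,8,9} 3
  4 to go: {3,7,8,9} 4  {4,5,6,7} 1  {5,6,7,9} 4  {6,7,8,9} 6
  5 to go: {2,4,5,6,7} 1  {3,6,7,8,9} 10  {4,5,6,7,9} 5  {5,6,7,8,9} 10
  6 to go: {1,2,4,5,6,7} 1  {2,4,5,6,7,9} 6  {3,5,6,7,8,9} 20  {4,5,6,7,8,9} 15
  7 to go: {0,1,2,4,5,6,7} 1  {1,2,4,5,6,7,9} 7  {2,4,5,6,7,8,9} 21  {3,4,5,6,7,8,9} 35
  8 to go: {0,1,2,4,5,6,7,9} 8  {1,2,4,5,6,7,8,9} 28  {2,3,4,5,6,7,8,9} 56
  if 0:i drops first: 84 orders
  if 3:b drops first: 36 orders
heap linearizations: 120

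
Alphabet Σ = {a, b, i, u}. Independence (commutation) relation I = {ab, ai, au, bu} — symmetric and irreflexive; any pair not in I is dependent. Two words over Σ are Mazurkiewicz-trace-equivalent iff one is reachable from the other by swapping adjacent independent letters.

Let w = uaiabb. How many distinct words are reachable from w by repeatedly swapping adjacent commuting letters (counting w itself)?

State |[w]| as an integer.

15

piece 0:u — minimal
piece 1:a — minimal
piece 2:i rests on {0:u}
piece 3:a rests on {1:a}
piece 4:b rests on {2:i}
piece 5:b rests on {4:b}
minimal pieces: {0:u, 1:a}
ways to finish when only these pieces remain (= sum over removing one remaining piece with nothing left below it):
  1 left: {3}→1  {5}→1
  2 left: {1,3}→1  {3,5}→2  {4,5}→1
  3 left: {1,3,5}→3  {2,4,5}→1  {3,4,5}→3
  4 left: {0,2,4,5}→1  {1,3,4,5}→6  {2,3,4,5}→4
  placing 0:u first → 10 extensions
  placing 1:a first → 5 extensions
total linear extensions = 15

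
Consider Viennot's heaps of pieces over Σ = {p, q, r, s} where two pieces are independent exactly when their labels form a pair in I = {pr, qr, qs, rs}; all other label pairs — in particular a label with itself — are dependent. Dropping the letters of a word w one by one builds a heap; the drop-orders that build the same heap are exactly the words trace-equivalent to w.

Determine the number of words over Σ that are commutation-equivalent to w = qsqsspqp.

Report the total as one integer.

0(q) covers ∅
1(s) covers ∅
2(q) covers 0:q
3(s) covers 1:s
4(s) covers 3:s
5(p) covers 2:q, 4:s
6(q) covers 5:p
7(p) covers 6:q
floor of heap: 0:q, 1:s
completions by unplaced set U, small U first (add the entries for U minus each lowest piece of U):
  |U|=1: {7}:1
  |U|=2: {6,7}:1
  |U|=3: {5,6,7}:1
  |U|=4: {2,5,6,7}:1  {4,5,6,7}:1
  |U|=5: {0,2,5,6,7}:1  {2,4,5,6,7}:2  {3,4,5,6,7}:1
  |U|=6: {0,2,4,5,6,7}:3  {1,3,4,5,6,7}:1  {2,3,4,5,6,7}:3
  start at 0(q): 4
  start at 1(s): 6
sum over floor = 10

10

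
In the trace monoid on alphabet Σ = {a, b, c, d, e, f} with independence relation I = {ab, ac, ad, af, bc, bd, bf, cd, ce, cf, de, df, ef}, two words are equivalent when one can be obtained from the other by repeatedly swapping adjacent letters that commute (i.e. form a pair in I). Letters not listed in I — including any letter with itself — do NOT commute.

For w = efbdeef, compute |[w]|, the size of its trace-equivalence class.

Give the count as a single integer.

drop 0:e onto floor
drop 1:f onto floor
drop 2:b onto {0:e}
drop 3:d onto floor
drop 4:e onto {2:b}
drop 5:e onto {4:e}
drop 6:f onto {1:f}
ground layer = {0:e, 1:f, 3:d}
drop-orders for the pieces not yet dropped (sum over which currently-grounded one goes next):
  1 to go: {3} 1  {5} 1  {6} 1
  2 to go: {1,6} 1  {3,5} 2  {3,6} 2  {4,5} 1  {5,6} 2
  3 to go: {1,3,6} 3  {1,5,6} 3  {2,4,5} 1  {3,4,5} 3  {3,5,6} 6  {4,5,6} 3
  4 to go: {0,2,4,5} 1  {1,3,5,6} 12  {1,4,5,6} 6  {2,3,4,5} 4  {2,4,5,6} 4  {3,4,5,6} 12
  5 to go: {0,2,3,4,5} 5  {0,2,4,5,6} 5  {1,2,4,5,6} 10  {1,3,4,5,6} 30  {2,3,4,5,6} 20
  if 0:e drops first: 60 orders
  if 1:f drops first: 30 orders
  if 3:d drops first: 15 orders
heap linearizations: 105

105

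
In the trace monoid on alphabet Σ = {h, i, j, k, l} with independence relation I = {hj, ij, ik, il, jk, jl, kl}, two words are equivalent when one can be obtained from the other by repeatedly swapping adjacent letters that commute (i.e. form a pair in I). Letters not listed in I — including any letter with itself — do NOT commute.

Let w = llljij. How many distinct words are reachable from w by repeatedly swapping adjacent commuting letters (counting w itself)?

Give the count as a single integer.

60

drop 0:l onto floor
drop 1:l onto {0:l}
drop 2:l onto {1:l}
drop 3:j onto floor
drop 4:i onto floor
drop 5:j onto {3:j}
ground layer = {0:l, 3:j, 4:i}
drop-orders for the pieces not yet dropped (sum over which currently-grounded one goes next):
  1 to go: {2} 1  {4} 1  {5} 1
  2 to go: {1,2} 1  {2,4} 2  {2,5} 2  {3,5} 1  {4,5} 2
  3 to go: {0,1,2} 1  {1,2,4} 3  {1,2,5} 3  {2,3,5} 3  {2,4,5} 6  {3,4,5} 3
  4 to go: {0,1,2,4} 4  {0,1,2,5} 4  {1,2,3,5} 6  {1,2,4,5} 12  {2,3,4,5} 12
  if 0:l drops first: 30 orders
  if 3:j drops first: 20 orders
  if 4:i drops first: 10 orders
heap linearizations: 60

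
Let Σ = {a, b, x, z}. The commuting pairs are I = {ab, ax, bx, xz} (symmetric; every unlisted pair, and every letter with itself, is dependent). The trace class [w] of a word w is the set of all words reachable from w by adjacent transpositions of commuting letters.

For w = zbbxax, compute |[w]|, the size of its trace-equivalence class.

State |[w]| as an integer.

45

drop 0:z onto floor
drop 1:b onto {0:z}
drop 2:b onto {1:b}
drop 3:x onto floor
drop 4:a onto {0:z}
drop 5:x onto {3:x}
ground layer = {0:z, 3:x}
drop-orders for the pieces not yet dropped (sum over which currently-grounded one goes next):
  1 to go: {2} 1  {4} 1  {5} 1
  2 to go: {1,2} 1  {2,4} 2  {2,5} 2  {3,5} 1  {4,5} 2
  3 to go: {1,2,4} 3  {1,2,5} 3  {2,3,5} 3  {2,4,5} 6  {3,4,5} 3
  4 to go: {0,1,2,4} 3  {1,2,3,5} 6  {1,2,4,5} 12  {2,3,4,5} 12
  if 0:z drops first: 30 orders
  if 3:x drops first: 15 orders
heap linearizations: 45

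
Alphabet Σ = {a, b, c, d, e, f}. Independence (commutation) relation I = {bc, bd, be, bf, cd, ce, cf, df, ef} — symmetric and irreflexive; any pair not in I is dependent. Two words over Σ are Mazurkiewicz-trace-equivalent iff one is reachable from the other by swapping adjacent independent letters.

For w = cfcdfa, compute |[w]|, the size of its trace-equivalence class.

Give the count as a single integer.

drop 0:c onto floor
drop 1:f onto floor
drop 2:c onto {0:c}
drop 3:d onto floor
drop 4:f onto {1:f}
drop 5:a onto {2:c, 3:d, 4:f}
ground layer = {0:c, 1:f, 3:d}
drop-orders for the pieces not yet dropped (sum over which currently-grounded one goes next):
  1 to go: {5} 1
  2 to go: {2,5} 1  {3,5} 1  {4,5} 1
  3 to go: {0,2,5} 1  {1,4,5} 1  {2,3,5} 2  {2,4,5} 2  {3,4,5} 2
  4 to go: {0,2,3,5} 3  {0,2,4,5} 3  {1,2,4,5} 3  {1,3,4,5} 3  {2,3,4,5} 6
  if 0:c drops first: 12 orders
  if 1:f drops first: 12 orders
  if 3:d drops first: 6 orders
heap linearizations: 30

30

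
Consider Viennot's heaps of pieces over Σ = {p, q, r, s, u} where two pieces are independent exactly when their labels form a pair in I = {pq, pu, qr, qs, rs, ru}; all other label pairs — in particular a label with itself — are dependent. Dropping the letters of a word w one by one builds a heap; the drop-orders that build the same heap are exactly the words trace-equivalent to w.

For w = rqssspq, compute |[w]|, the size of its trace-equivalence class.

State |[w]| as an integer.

0(r) covers ∅
1(q) covers ∅
2(s) covers ∅
3(s) covers 2:s
4(s) covers 3:s
5(p) covers 0:r, 4:s
6(q) covers 1:q
floor of heap: 0:r, 1:q, 2:s
completions by unplaced set U, small U first (add the entries for U minus each lowest piece of U):
  |U|=1: {5}:1  {6}:1
  |U|=2: {0,5}:1  {1,6}:1  {4,5}:1  {5,6}:2
  |U|=3: {0,4,5}:2  {0,5,6}:3  {1,5,6}:3  {3,4,5}:1  {4,5,6}:3
  |U|=4: {0,1,5,6}:6  {0,3,4,5}:3  {0,4,5,6}:8  {1,4,5,6}:6  {2,3,4,5}:1  {3,4,5,6}:4
  |U|=5: {0,1,4,5,6}:20  {0,2,3,4,5}:4  {0,3,4,5,6}:15  {1,3,4,5,6}:10  {2,3,4,5,6}:5
  start at 0(r): 15
  start at 1(q): 24
  start at 2(s): 45
sum over floor = 84

84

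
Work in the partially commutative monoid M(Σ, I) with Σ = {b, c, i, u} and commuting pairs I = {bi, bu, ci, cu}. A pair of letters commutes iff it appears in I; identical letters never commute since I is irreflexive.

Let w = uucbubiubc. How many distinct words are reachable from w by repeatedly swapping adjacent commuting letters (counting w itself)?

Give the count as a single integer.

piece 0:u — minimal
piece 1:u rests on {0:u}
piece 2:c — minimal
piece 3:b rests on {2:c}
piece 4:u rests on {1:u}
piece 5:b rests on {3:b}
piece 6:i rests on {4:u}
piece 7:u rests on {6:i}
piece 8:b rests on {5:b}
piece 9:c rests on {8:b}
minimal pieces: {0:u, 2:c}
ways to finish when only these pieces remain (= sum over removing one remaining piece with nothing left below it):
  1 left: {7}→1  {9}→1
  2 left: {6,7}→1  {7,9}→2  {8,9}→1
  3 left: {4,6,7}→1  {5,8,9}→1  {6,7,9}→3  {7,8,9}→3
  4 left: {1,4,6,7}→1  {3,5,8,9}→1  {4,6,7,9}→4  {5,7,8,9}→4  {6,7,8,9}→6
  5 left: {0,1,4,6,7}→1  {1,4,6,7,9}→5  {2,3,5,8,9}→1  {3,5,7,8,9}→5  {4,6,7,8,9}→10  {5,6,7,8,9}→10
  6 left: {0,1,4,6,7,9}→6  {1,4,6,7,8,9}→15  {2,3,5,7,8,9}→6  {3,5,6,7,8,9}→15  {4,5,6,7,8,9}→20
  7 left: {0,1,4,6,7,8,9}→21  {1,4,5,6,7,8,9}→35  {2,3,5,6,7,8,9}→21  {3,4,5,6,7,8,9}→35
  8 left: {0,1,4,5,6,7,8,9}→56  {1,3,4,5,6,7,8,9}→70  {2,3,4,5,6,7,8,9}→56
  placing 0:u first → 126 extensions
  placing 2:c first → 126 extensions
total linear extensions = 252

252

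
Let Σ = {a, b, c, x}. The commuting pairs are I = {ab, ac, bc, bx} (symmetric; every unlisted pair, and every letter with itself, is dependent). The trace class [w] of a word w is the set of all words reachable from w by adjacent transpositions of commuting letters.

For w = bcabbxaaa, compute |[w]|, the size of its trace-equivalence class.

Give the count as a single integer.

168

drop 0:b onto floor
drop 1:c onto floor
drop 2:a onto floor
drop 3:b onto {0:b}
drop 4:b onto {3:b}
drop 5:x onto {1:c, 2:a}
drop 6:a onto {5:x}
drop 7:a onto {6:a}
drop 8:a onto {7:a}
ground layer = {0:b, 1:c, 2:a}
drop-orders for the pieces not yet dropped (sum over which currently-grounded one goes next):
  1 to go: {4} 1  {8} 1
  2 to go: {3,4} 1  {4,8} 2  {7,8} 1
  3 to go: {0,3,4} 1  {3,4,8} 3  {4,7,8} 3  {6,7,8} 1
  4 to go: {0,3,4,8} 4  {3,4,7,8} 6  {4,6,7,8} 4  {5,6,7,8} 1
  5 to go: {0,3,4,7,8} 10  {1,5,6,7,8} 1  {2,5,6,7,8} 1  {3,4,6,7,8} 10  {4,5,6,7,8} 5
  6 to go: {0,3,4,6,7,8} 20  {1,2,5,6,7,8} 2  {1,4,5,6,7,8} 6  {2,4,5,6,7,8} 6  {3,4,5,6,7,8} 15
  7 to go: {0,3,4,5,6,7,8} 35  {1,2,4,5,6,7,8} 14  {1,3,4,5,6,7,8} 21  {2,3,4,5,6,7,8} 21
  if 0:b drops first: 56 orders
  if 1:c drops first: 56 orders
  if 2:a drops first: 56 orders
heap linearizations: 168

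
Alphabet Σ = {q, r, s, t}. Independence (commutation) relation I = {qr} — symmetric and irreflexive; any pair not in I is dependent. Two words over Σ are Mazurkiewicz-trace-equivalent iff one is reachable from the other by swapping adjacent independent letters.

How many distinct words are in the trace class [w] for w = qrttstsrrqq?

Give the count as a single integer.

12

0(q) covers ∅
1(r) covers ∅
2(t) covers 0:q, 1:r
3(t) covers 2:t
4(s) covers 3:t
5(t) covers 4:s
6(s) covers 5:t
7(r) covers 6:s
8(r) covers 7:r
9(q) covers 6:s
10(q) covers 9:q
floor of heap: 0:q, 1:r
completions by unplaced set U, small U first (add the entries for U minus each lowest piece of U):
  |U|=1: {8}:1  {10}:1
  |U|=2: {7,8}:1  {8,10}:2  {9,10}:1
  |U|=3: {7,8,10}:3  {8,9,10}:3
  |U|=4: {7,8,9,10}:6
  |U|=5: {6,7,8,9,10}:6
  |U|=6: {5,6,7,8,9,10}:6
  |U|=7: {4,5,6,7,8,9,10}:6
  |U|=8: {3,4,5,6,7,8,9,10}:6
  |U|=9: {2,3,4,5,6,7,8,9,10}:6
  start at 0(q): 6
  start at 1(r): 6
sum over floor = 12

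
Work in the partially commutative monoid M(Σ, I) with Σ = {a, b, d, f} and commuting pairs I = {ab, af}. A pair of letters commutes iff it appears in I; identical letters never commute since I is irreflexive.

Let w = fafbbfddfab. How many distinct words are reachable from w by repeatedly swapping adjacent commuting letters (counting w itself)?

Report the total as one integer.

0(f) covers ∅
1(a) covers ∅
2(f) covers 0:f
3(b) covers 2:f
4(b) covers 3:b
5(f) covers 4:b
6(d) covers 1:a, 5:f
7(d) covers 6:d
8(f) covers 7:d
9(a) covers 7:d
10(b) covers 8:f
floor of heap: 0:f, 1:a
completions by unplaced set U, small U first (add the entries for U minus each lowest piece of U):
  |U|=1: {9}:1  {10}:1
  |U|=2: {8,10}:1  {9,10}:2
  |U|=3: {8,9,10}:3
  |U|=4: {7,8,9,10}:3
  |U|=5: {6,7,8,9,10}:3
  |U|=6: {1,6,7,8,9,10}:3  {5,6,7,8,9,10}:3
  |U|=7: {1,5,6,7,8,9,10}:6  {4,5,6,7,8,9,10}:3
  |U|=8: {1,4,5,6,7,8,9,10}:9  {3,4,5,6,7,8,9,10}:3
  |U|=9: {1,3,4,5,6,7,8,9,10}:12  {2,3,4,5,6,7,8,9,10}:3
  start at 0(f): 15
  start at 1(a): 3
sum over floor = 18

18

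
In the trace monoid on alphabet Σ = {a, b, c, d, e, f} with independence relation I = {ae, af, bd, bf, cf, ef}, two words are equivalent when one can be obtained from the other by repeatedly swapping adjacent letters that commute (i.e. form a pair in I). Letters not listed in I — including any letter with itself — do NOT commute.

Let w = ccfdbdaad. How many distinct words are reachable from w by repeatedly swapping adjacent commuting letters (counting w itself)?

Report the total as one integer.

piece 0:c — minimal
piece 1:c rests on {0:c}
piece 2:f — minimal
piece 3:d rests on {1:c, 2:f}
piece 4:b rests on {1:c}
piece 5:d rests on {3:d}
piece 6:a rests on {4:b, 5:d}
piece 7:a rests on {6:a}
piece 8:d rests on {7:a}
minimal pieces: {0:c, 2:f}
ways to finish when only these pieces remain (= sum over removing one remaining piece with nothing left below it):
  1 left: {8}→1
  2 left: {7,8}→1
  3 left: {6,7,8}→1
  4 left: {4,6,7,8}→1  {5,6,7,8}→1
  5 left: {3,5,6,7,8}→1  {4,5,6,7,8}→2
  6 left: {2,3,5,6,7,8}→1  {3,4,5,6,7,8}→3
  7 left: {1,3,4,5,6,7,8}→3  {2,3,4,5,6,7,8}→4
  placing 0:c first → 7 extensions
  placing 2:f first → 3 extensions
total linear extensions = 10

10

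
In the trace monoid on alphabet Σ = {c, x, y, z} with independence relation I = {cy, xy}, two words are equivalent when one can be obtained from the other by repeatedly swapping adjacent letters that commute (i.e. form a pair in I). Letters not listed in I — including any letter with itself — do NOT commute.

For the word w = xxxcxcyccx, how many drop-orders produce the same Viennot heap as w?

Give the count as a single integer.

10

drop 0:x onto floor
drop 1:x onto {0:x}
drop 2:x onto {1:x}
drop 3:c onto {2:x}
drop 4:x onto {3:c}
drop 5:c onto {4:x}
drop 6:y onto floor
drop 7:c onto {5:c}
drop 8:c onto {7:c}
drop 9:x onto {8:c}
ground layer = {0:x, 6:y}
drop-orders for the pieces not yet dropped (sum over which currently-grounded one goes next):
  1 to go: {6} 1  {9} 1
  2 to go: {6,9} 2  {8,9} 1
  3 to go: {6,8,9} 3  {7,8,9} 1
  4 to go: {5,7,8,9} 1  {6,7,8,9} 4
  5 to go: {4,5,7,8,9} 1  {5,6,7,8,9} 5
  6 to go: {3,4,5,7,8,9} 1  {4,5,6,7,8,9} 6
  7 to go: {2,3,4,5,7,8,9} 1  {3,4,5,6,7,8,9} 7
  8 to go: {1,2,3,4,5,7,8,9} 1  {2,3,4,5,6,7,8,9} 8
  if 0:x drops first: 9 orders
  if 6:y drops first: 1 orders
heap linearizations: 10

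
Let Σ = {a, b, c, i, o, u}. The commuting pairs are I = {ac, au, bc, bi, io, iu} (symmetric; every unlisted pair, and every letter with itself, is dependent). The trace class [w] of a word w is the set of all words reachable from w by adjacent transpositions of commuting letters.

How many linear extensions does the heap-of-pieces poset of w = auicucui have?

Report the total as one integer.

6

#0=a has no predecessor
#1=u has no predecessor
#2=i depends on [0:a]
#3=c depends on [1:u, 2:i]
#4=u depends on [3:c]
#5=c depends on [4:u]
#6=u depends on [5:c]
#7=i depends on [5:c]
sources: [0:a, 1:u]
N(rest) = Σ N(rest − s) over sources s of rest; N(one piece) = 1:
  size 1 → [6]=1  [7]=1
  size 2 → [6,7]=2
  size 3 → [5,6,7]=2
  size 4 → [4,5,6,7]=2
  size 5 → [3,4,5,6,7]=2
  size 6 → [1,3,4,5,6,7]=2  [2,3,4,5,6,7]=2
  first=0(a) contributes 4
  first=1(u) contributes 2
|[w]| = 6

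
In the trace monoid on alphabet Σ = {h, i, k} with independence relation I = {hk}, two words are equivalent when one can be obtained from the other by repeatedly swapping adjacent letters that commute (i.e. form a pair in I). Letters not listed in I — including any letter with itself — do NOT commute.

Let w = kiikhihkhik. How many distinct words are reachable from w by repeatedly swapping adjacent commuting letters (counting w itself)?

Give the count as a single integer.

0(k) covers ∅
1(i) covers 0:k
2(i) covers 1:i
3(k) covers 2:i
4(h) covers 2:i
5(i) covers 3:k, 4:h
6(h) covers 5:i
7(k) covers 5:i
8(h) covers 6:h
9(i) covers 7:k, 8:h
10(k) covers 9:i
floor of heap: 0:k
completions by unplaced set U, small U first (add the entries for U minus each lowest piece of U):
  |U|=1: {10}:1
  |U|=2: {9,10}:1
  |U|=3: {7,9,10}:1  {8,9,10}:1
  |U|=4: {6,8,9,10}:1  {7,8,9,10}:2
  |U|=5: {6,7,8,9,10}:3
  |U|=6: {5,6,7,8,9,10}:3
  |U|=7: {3,5,6,7,8,9,10}:3  {4,5,6,7,8,9,10}:3
  |U|=8: {3,4,5,6,7,8,9,10}:6
  |U|=9: {2,3,4,5,6,7,8,9,10}:6
  start at 0(k): 6

6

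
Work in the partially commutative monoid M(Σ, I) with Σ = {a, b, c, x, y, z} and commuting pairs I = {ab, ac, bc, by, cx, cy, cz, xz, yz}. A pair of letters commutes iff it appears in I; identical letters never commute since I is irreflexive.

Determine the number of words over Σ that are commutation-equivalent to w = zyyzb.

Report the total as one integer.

#0=z has no predecessor
#1=y has no predecessor
#2=y depends on [1:y]
#3=z depends on [0:z]
#4=b depends on [3:z]
sources: [0:z, 1:y]
N(rest) = Σ N(rest − s) over sources s of rest; N(one piece) = 1:
  size 1 → [2]=1  [4]=1
  size 2 → [1,2]=1  [2,4]=2  [3,4]=1
  size 3 → [0,3,4]=1  [1,2,4]=3  [2,3,4]=3
  first=0(z) contributes 6
  first=1(y) contributes 4
|[w]| = 10

10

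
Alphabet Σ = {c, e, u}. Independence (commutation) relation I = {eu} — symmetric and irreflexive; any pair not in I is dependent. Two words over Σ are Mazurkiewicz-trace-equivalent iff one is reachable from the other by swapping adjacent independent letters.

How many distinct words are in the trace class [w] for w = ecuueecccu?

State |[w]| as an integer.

6

drop 0:e onto floor
drop 1:c onto {0:e}
drop 2:u onto {1:c}
drop 3:u onto {2:u}
drop 4:e onto {1:c}
drop 5:e onto {4:e}
drop 6:c onto {3:u, 5:e}
drop 7:c onto {6:c}
drop 8:c onto {7:c}
drop 9:u onto {8:c}
ground layer = {0:e}
drop-orders for the pieces not yet dropped (sum over which currently-grounded one goes next):
  1 to go: {9} 1
  2 to go: {8,9} 1
  3 to go: {7,8,9} 1
  4 to go: {6,7,8,9} 1
  5 to go: {3,6,7,8,9} 1  {5,6,7,8,9} 1
  6 to go: {2,3,6,7,8,9} 1  {3,5,6,7,8,9} 2  {4,5,6,7,8,9} 1
  7 to go: {2,3,5,6,7,8,9} 3  {3,4,5,6,7,8,9} 3
  8 to go: {2,3,4,5,6,7,8,9} 6
  if 0:e drops first: 6 orders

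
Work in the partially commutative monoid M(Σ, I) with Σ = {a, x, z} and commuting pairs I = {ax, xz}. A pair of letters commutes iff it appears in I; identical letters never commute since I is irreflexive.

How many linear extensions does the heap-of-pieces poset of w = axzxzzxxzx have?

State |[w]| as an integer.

#0=a has no predecessor
#1=x has no predecessor
#2=z depends on [0:a]
#3=x depends on [1:x]
#4=z depends on [2:z]
#5=z depends on [4:z]
#6=x depends on [3:x]
#7=x depends on [6:x]
#8=z depends on [5:z]
#9=x depends on [7:x]
sources: [0:a, 1:x]
N(rest) = Σ N(rest − s) over sources s of rest; N(one piece) = 1:
  size 1 → [8]=1  [9]=1
  size 2 → [5,8]=1  [7,9]=1  [8,9]=2
  size 3 → [4,5,8]=1  [5,8,9]=3  [6,7,9]=1  [7,8,9]=3
  size 4 → [2,4,5,8]=1  [3,6,7,9]=1  [4,5,8,9]=4  [5,7,8,9]=6  [6,7,8,9]=4
  size 5 → [0,2,4,5,8]=1  [1,3,6,7,9]=1  [2,4,5,8,9]=5  [3,6,7,8,9]=5  [4,5,7,8,9]=10  [5,6,7,8,9]=10
  size 6 → [0,2,4,5,8,9]=6  [1,3,6,7,8,9]=6  [2,4,5,7,8,9]=15  [3,5,6,7,8,9]=15  [4,5,6,7,8,9]=20
  size 7 → [0,2,4,5,7,8,9]=21  [1,3,5,6,7,8,9]=21  [2,4,5,6,7,8,9]=35  [3,4,5,6,7,8,9]=35
  size 8 → [0,2,4,5,6,7,8,9]=56  [1,3,4,5,6,7,8,9]=56  [2,3,4,5,6,7,8,9]=70
  first=0(a) contributes 126
  first=1(x) contributes 126
|[w]| = 252

252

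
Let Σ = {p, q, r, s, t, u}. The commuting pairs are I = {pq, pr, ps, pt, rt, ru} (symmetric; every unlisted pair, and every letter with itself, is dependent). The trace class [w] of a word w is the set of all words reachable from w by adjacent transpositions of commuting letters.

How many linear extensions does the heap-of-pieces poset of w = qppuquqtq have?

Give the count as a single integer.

0(q) covers ∅
1(p) covers ∅
2(p) covers 1:p
3(u) covers 0:q, 2:p
4(q) covers 3:u
5(u) covers 4:q
6(q) covers 5:u
7(t) covers 6:q
8(q) covers 7:t
floor of heap: 0:q, 1:p
completions by unplaced set U, small U first (add the entries for U minus each lowest piece of U):
  |U|=1: {8}:1
  |U|=2: {7,8}:1
  |U|=3: {6,7,8}:1
  |U|=4: {5,6,7,8}:1
  |U|=5: {4,5,6,7,8}:1
  |U|=6: {3,4,5,6,7,8}:1
  |U|=7: {0,3,4,5,6,7,8}:1  {2,3,4,5,6,7,8}:1
  start at 0(q): 1
  start at 1(p): 2
sum over floor = 3

3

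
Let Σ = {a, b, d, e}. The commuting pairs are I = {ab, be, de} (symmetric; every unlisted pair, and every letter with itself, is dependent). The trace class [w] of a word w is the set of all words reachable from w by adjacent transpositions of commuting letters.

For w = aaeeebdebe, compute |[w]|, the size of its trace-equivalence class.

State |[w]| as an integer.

0(a) covers ∅
1(a) covers 0:a
2(e) covers 1:a
3(e) covers 2:e
4(e) covers 3:e
5(b) covers ∅
6(d) covers 1:a, 5:b
7(e) covers 4:e
8(b) covers 6:d
9(e) covers 7:e
floor of heap: 0:a, 5:b
completions by unplaced set U, small U first (add the entries for U minus each lowest piece of U):
  |U|=1: {8}:1  {9}:1
  |U|=2: {6,8}:1  {7,9}:1  {8,9}:2
  |U|=3: {4,7,9}:1  {5,6,8}:1  {6,8,9}:3  {7,8,9}:3
  |U|=4: {3,4,7,9}:1  {4,7,8,9}:4  {5,6,8,9}:4  {6,7,8,9}:6
  |U|=5: {2,3,4,7,9}:1  {3,4,7,8,9}:5  {4,6,7,8,9}:10  {5,6,7,8,9}:10
  |U|=6: {2,3,4,7,8,9}:6  {3,4,6,7,8,9}:15  {4,5,6,7,8,9}:20
  |U|=7: {2,3,4,6,7,8,9}:21  {3,4,5,6,7,8,9}:35
  |U|=8: {1,2,3,4,6,7,8,9}:21  {2,3,4,5,6,7,8,9}:56
  start at 0(a): 77
  start at 5(b): 21
sum over floor = 98

98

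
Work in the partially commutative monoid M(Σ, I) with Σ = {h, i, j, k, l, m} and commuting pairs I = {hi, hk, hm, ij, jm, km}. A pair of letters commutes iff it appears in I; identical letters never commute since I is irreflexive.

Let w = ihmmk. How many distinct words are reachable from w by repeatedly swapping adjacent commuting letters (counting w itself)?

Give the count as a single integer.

15

drop 0:i onto floor
drop 1:h onto floor
drop 2:m onto {0:i}
drop 3:m onto {2:m}
drop 4:k onto {0:i}
ground layer = {0:i, 1:h}
drop-orders for the pieces not yet dropped (sum over which currently-grounded one goes next):
  1 to go: {1} 1  {3} 1  {4} 1
  2 to go: {1,3} 2  {1,4} 2  {2,3} 1  {3,4} 2
  3 to go: {1,2,3} 3  {1,3,4} 6  {2,3,4} 3
  if 0:i drops first: 12 orders
  if 1:h drops first: 3 orders
heap linearizations: 15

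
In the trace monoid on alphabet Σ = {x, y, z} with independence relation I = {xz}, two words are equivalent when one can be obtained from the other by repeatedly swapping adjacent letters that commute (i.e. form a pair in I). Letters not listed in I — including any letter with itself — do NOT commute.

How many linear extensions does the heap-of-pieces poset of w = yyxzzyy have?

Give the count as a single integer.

3

piece 0:y — minimal
piece 1:y rests on {0:y}
piece 2:x rests on {1:y}
piece 3:z rests on {1:y}
piece 4:z rests on {3:z}
piece 5:y rests on {2:x, 4:z}
piece 6:y rests on {5:y}
minimal pieces: {0:y}
ways to finish when only these pieces remain (= sum over removing one remaining piece with nothing left below it):
  1 left: {6}→1
  2 left: {5,6}→1
  3 left: {2,5,6}→1  {4,5,6}→1
  4 left: {2,4,5,6}→2  {3,4,5,6}→1
  5 left: {2,3,4,5,6}→3
  placing 0:y first → 3 extensions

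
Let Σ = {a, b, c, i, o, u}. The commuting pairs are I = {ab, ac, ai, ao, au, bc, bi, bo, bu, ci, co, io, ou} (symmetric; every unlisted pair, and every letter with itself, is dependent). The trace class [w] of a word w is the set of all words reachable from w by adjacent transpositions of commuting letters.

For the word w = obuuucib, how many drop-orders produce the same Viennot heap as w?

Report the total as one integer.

piece 0:o — minimal
piece 1:b — minimal
piece 2:u — minimal
piece 3:u rests on {2:u}
piece 4:u rests on {3:u}
piece 5:c rests on {4:u}
piece 6:i rests on {4:u}
piece 7:b rests on {1:b}
minimal pieces: {0:o, 1:b, 2:u}
ways to finish when only these pieces remain (= sum over removing one remaining piece with nothing left below it):
  1 left: {0}→1  {5}→1  {6}→1  {7}→1
  2 left: {0,5}→2  {0,6}→2  {0,7}→2  {1,7}→1  {5,6}→2  {5,7}→2  {6,7}→2
  3 left: {0,1,7}→3  {0,5,6}→6  {0,5,7}→6  {0,6,7}→6  {1,5,7}→3  {1,6,7}→3  {4,5,6}→2  {5,6,7}→6
  4 left: {0,1,5,7}→12  {0,1,6,7}→12  {0,4,5,6}→8  {0,5,6,7}→24  {1,5,6,7}→12  {3,4,5,6}→2  {4,5,6,7}→8
  5 left: {0,1,5,6,7}→60  {0,3,4,5,6}→10  {0,4,5,6,7}→40  {1,4,5,6,7}→20  {2,3,4,5,6}→2  {3,4,5,6,7}→10
  6 left: {0,1,4,5,6,7}→120  {0,2,3,4,5,6}→12  {0,3,4,5,6,7}→60  {1,3,4,5,6,7}→30  {2,3,4,5,6,7}→12
  placing 0:o first → 42 extensions
  placing 1:b first → 84 extensions
  placing 2:u first → 210 extensions
total linear extensions = 336

336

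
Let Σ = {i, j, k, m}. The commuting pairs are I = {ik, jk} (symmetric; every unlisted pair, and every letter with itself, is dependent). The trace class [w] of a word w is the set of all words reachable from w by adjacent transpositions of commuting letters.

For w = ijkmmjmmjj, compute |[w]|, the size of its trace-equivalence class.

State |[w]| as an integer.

3

drop 0:i onto floor
drop 1:j onto {0:i}
drop 2:k onto floor
drop 3:m onto {1:j, 2:k}
drop 4:m onto {3:m}
drop 5:j onto {4:m}
drop 6:m onto {5:j}
drop 7:m onto {6:m}
drop 8:j onto {7:m}
drop 9:j onto {8:j}
ground layer = {0:i, 2:k}
drop-orders for the pieces not yet dropped (sum over which currently-grounded one goes next):
  1 to go: {9} 1
  2 to go: {8,9} 1
  3 to go: {7,8,9} 1
  4 to go: {6,7,8,9} 1
  5 to go: {5,6,7,8,9} 1
  6 to go: {4,5,6,7,8,9} 1
  7 to go: {3,4,5,6,7,8,9} 1
  8 to go: {1,3,4,5,6,7,8,9} 1  {2,3,4,5,6,7,8,9} 1
  if 0:i drops first: 2 orders
  if 2:k drops first: 1 orders
heap linearizations: 3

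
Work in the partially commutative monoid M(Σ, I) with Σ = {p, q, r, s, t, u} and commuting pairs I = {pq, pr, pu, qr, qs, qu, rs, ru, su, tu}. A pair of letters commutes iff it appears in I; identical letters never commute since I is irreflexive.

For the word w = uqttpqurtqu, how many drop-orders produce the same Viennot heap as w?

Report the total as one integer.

990

piece 0:u — minimal
piece 1:q — minimal
piece 2:t rests on {1:q}
piece 3:t rests on {2:t}
piece 4:p rests on {3:t}
piece 5:q rests on {3:t}
piece 6:u rests on {0:u}
piece 7:r rests on {3:t}
piece 8:t rests on {4:p, 5:q, 7:r}
piece 9:q rests on {8:t}
piece 10:u rests on {6:u}
minimal pieces: {0:u, 1:q}
ways to finish when only these pieces remain (= sum over removing one remaining piece with nothing left below it):
  1 left: {9}→1  {10}→1
  2 left: {6,10}→1  {8,9}→1  {9,10}→2
  3 left: {0,6,10}→1  {4,8,9}→1  {5,8,9}→1  {6,9,10}→3  {7,8,9}→1  {8,9,10}→3
  4 left: {0,6,9,10}→4  {4,5,8,9}→2  {4,7,8,9}→2  {4,8,9,10}→4  {5,7,8,9}→2  {5,8,9,10}→4  {6,8,9,10}→6  {7,8,9,10}→4
  5 left: {0,6,8,9,10}→10  {4,5,7,8,9}→6  {4,5,8,9,10}→10  {4,6,8,9,10}→10  {4,7,8,9,10}→10  {5,6,8,9,10}→10  {5,7,8,9,10}→10  {6,7,8,9,10}→10
  6 left: {0,4,6,8,9,10}→20  {0,5,6,8,9,10}→20  {0,6,7,8,9,10}→20  {3,4,5,7,8,9}→6  {4,5,6,8,9,10}→30  {4,5,7,8,9,10}→36  {4,6,7,8,9,10}→30  {5,6,7,8,9,10}→30
  7 left: {0,4,5,6,8,9,10}→70  {0,4,6,7,8,9,10}→70  {0,5,6,7,8,9,10}→70  {2,3,4,5,7,8,9}→6  {3,4,5,7,8,9,10}→42  {4,5,6,7,8,9,10}→126
  8 left: {0,4,5,6,7,8,9,10}→336  {1,2,3,4,5,7,8,9}→6  {2,3,4,5,7,8,9,10}→48  {3,4,5,6,7,8,9,10}→168
  9 left: {0,3,4,5,6,7,8,9,10}→504  {1,2,3,4,5,7,8,9,10}→54  {2,3,4,5,6,7,8,9,10}→216
  placing 0:u first → 270 extensions
  placing 1:q first → 720 extensions
total linear extensions = 990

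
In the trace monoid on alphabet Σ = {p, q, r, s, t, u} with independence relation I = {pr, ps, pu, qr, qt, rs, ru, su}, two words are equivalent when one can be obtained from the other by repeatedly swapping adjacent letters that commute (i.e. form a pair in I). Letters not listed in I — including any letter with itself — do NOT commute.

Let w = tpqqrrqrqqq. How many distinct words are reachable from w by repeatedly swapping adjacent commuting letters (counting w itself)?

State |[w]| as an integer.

drop 0:t onto floor
drop 1:p onto {0:t}
drop 2:q onto {1:p}
drop 3:q onto {2:q}
drop 4:r onto {0:t}
drop 5:r onto {4:r}
drop 6:q onto {3:q}
drop 7:r onto {5:r}
drop 8:q onto {6:q}
drop 9:q onto {8:q}
drop 10:q onto {9:q}
ground layer = {0:t}
drop-orders for the pieces not yet dropped (sum over which currently-grounded one goes next):
  1 to go: {7} 1  {10} 1
  2 to go: {5,7} 1  {7,10} 2  {9,10} 1
  3 to go: {4,5,7} 1  {5,7,10} 3  {7,9,10} 3  {8,9,10} 1
  4 to go: {4,5,7,10} 4  {5,7,9,10} 6  {6,8,9,10} 1  {7,8,9,10} 4
  5 to go: {3,6,8,9,10} 1  {4,5,7,9,10} 10  {5,7,8,9,10} 10  {6,7,8,9,10} 5
  6 to go: {2,3,6,8,9,10} 1  {3,6,7,8,9,10} 6  {4,5,7,8,9,10} 20  {5,6,7,8,9,10} 15
  7 to go: {1,2,3,6,8,9,10} 1  {2,3,6,7,8,9,10} 7  {3,5,6,7,8,9,10} 21  {4,5,6,7,8,9,10} 35
  8 to go: {1,2,3,6,7,8,9,10} 8  {2,3,5,6,7,8,9,10} 28  {3,4,5,6,7,8,9,10} 56
  9 to go: {1,2,3,5,6,7,8,9,10} 36  {2,3,4,5,6,7,8,9,10} 84
  if 0:t drops first: 120 orders

120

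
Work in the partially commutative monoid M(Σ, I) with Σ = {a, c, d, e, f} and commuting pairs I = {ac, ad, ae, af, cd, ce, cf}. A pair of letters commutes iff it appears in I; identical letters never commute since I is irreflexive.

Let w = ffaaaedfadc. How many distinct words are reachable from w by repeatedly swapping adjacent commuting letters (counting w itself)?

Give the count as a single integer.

piece 0:f — minimal
piece 1:f rests on {0:f}
piece 2:a — minimal
piece 3:a rests on {2:a}
piece 4:a rests on {3:a}
piece 5:e rests on {1:f}
piece 6:d rests on {5:e}
piece 7:f rests on {6:d}
piece 8:a rests on {4:a}
piece 9:d rests on {7:f}
piece 10:c — minimal
minimal pieces: {0:f, 2:a, 10:c}
ways to finish when only these pieces remain (= sum over removing one remaining piece with nothing left below it):
  1 left: {8}→1  {9}→1  {10}→1
  2 left: {4,8}→1  {7,9}→1  {8,9}→2  {8,10}→2  {9,10}→2
  3 left: {3,4,8}→1  {4,8,9}→3  {4,8,10}→3  {6,7,9}→1  {7,8,9}→3  {7,9,10}→3  {8,9,10}→6
  4 left: {2,3,4,8}→1  {3,4,8,9}→4  {3,4,8,10}→4  {4,7,8,9}→6  {4,8,9,10}→12  {5,6,7,9}→1  {6,7,8,9}→4  {6,7,9,10}→4  {7,8,9,10}→12
  5 left: {1,5,6,7,9}→1  {2,3,4,8,9}→5  {2,3,4,8,10}→5  {3,4,7,8,9}→10  {3,4,8,9,10}→20  {4,6,7,8,9}→10  {4,7,8,9,10}→30  {5,6,7,8,9}→5  {5,6,7,9,10}→5  {6,7,8,9,10}→20
  6 left: {0,1,5,6,7,9}→1  {1,5,6,7,8,9}→6  {1,5,6,7,9,10}→6  {2,3,4,7,8,9}→15  {2,3,4,8,9,10}→30  {3,4,6,7,8,9}→20  {3,4,7,8,9,10}→60  {4,5,6,7,8,9}→15  {4,6,7,8,9,10}→60  {5,6,7,8,9,10}→30
  7 left: {0,1,5,6,7,8,9}→7  {0,1,5,6,7,9,10}→7  {1,4,5,6,7,8,9}→21  {1,5,6,7,8,9,10}→42  {2,3,4,6,7,8,9}→35  {2,3,4,7,8,9,10}→105  {3,4,5,6,7,8,9}→35  {3,4,6,7,8,9,10}→140  {4,5,6,7,8,9,10}→105
  8 left: {0,1,4,5,6,7,8,9}→28  {0,1,5,6,7,8,9,10}→56  {1,3,4,5,6,7,8,9}→56  {1,4,5,6,7,8,9,10}→168  {2,3,4,5,6,7,8,9}→70  {2,3,4,6,7,8,9,10}→280  {3,4,5,6,7,8,9,10}→280
  9 left: {0,1,3,4,5,6,7,8,9}→84  {0,1,4,5,6,7,8,9,10}→252  {1,2,3,4,5,6,7,8,9}→126  {1,3,4,5,6,7,8,9,10}→504  {2,3,4,5,6,7,8,9,10}→630
  placing 0:f first → 1260 extensions
  placing 2:a first → 840 extensions
  placing 10:c first → 210 extensions
total linear extensions = 2310

2310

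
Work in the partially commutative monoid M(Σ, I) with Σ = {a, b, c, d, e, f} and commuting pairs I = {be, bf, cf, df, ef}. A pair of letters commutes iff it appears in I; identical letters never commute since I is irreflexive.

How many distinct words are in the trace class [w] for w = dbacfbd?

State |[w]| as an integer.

piece 0:d — minimal
piece 1:b rests on {0:d}
piece 2:a rests on {1:b}
piece 3:c rests on {2:a}
piece 4:f rests on {2:a}
piece 5:b rests on {3:c}
piece 6:d rests on {5:b}
minimal pieces: {0:d}
ways to finish when only these pieces remain (= sum over removing one remaining piece with nothing left below it):
  1 left: {4}→1  {6}→1
  2 left: {4,6}→2  {5,6}→1
  3 left: {3,5,6}→1  {4,5,6}→3
  4 left: {3,4,5,6}→4
  5 left: {2,3,4,5,6}→4
  placing 0:d first → 4 extensions

4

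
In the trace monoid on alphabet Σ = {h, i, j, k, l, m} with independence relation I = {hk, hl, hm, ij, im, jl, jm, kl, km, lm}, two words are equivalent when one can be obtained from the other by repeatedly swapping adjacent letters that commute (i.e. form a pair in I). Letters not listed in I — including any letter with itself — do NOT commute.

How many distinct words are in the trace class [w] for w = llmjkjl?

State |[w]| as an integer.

140

#0=l has no predecessor
#1=l depends on [0:l]
#2=m has no predecessor
#3=j has no predecessor
#4=k depends on [3:j]
#5=j depends on [4:k]
#6=l depends on [1:l]
sources: [0:l, 2:m, 3:j]
N(rest) = Σ N(rest − s) over sources s of rest; N(one piece) = 1:
  size 1 → [2]=1  [5]=1  [6]=1
  size 2 → [1,6]=1  [2,5]=2  [2,6]=2  [4,5]=1  [5,6]=2
  size 3 → [0,1,6]=1  [1,2,6]=3  [1,5,6]=3  [2,4,5]=3  [2,5,6]=6  [3,4,5]=1  [4,5,6]=3
  size 4 → [0,1,2,6]=4  [0,1,5,6]=4  [1,2,5,6]=12  [1,4,5,6]=6  [2,3,4,5]=4  [2,4,5,6]=12  [3,4,5,6]=4
  size 5 → [0,1,2,5,6]=20  [0,1,4,5,6]=10  [1,2,4,5,6]=30  [1,3,4,5,6]=10  [2,3,4,5,6]=20
  first=0(l) contributes 60
  first=2(m) contributes 20
  first=3(j) contributes 60
|[w]| = 140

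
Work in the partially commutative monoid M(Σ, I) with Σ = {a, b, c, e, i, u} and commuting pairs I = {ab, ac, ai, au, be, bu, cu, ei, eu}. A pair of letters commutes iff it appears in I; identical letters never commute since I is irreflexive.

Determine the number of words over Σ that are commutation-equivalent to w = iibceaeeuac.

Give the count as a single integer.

drop 0:i onto floor
drop 1:i onto {0:i}
drop 2:b onto {1:i}
drop 3:c onto {2:b}
drop 4:e onto {3:c}
drop 5:a onto {4:e}
drop 6:e onto {5:a}
drop 7:e onto {6:e}
drop 8:u onto {1:i}
drop 9:a onto {7:e}
drop 10:c onto {7:e}
ground layer = {0:i}
drop-orders for the pieces not yet dropped (sum over which currently-grounded one goes next):
  1 to go: {8} 1  {9} 1  {10} 1
  2 to go: {8,9} 2  {8,10} 2  {9,10} 2
  3 to go: {7,9,10} 2  {8,9,10} 6
  4 to go: {6,7,9,10} 2  {7,8,9,10} 8
  5 to go: {5,6,7,9,10} 2  {6,7,8,9,10} 10
  6 to go: {4,5,6,7,9,10} 2  {5,6,7,8,9,10} 12
  7 to go: {3,4,5,6,7,9,10} 2  {4,5,6,7,8,9,10} 14
  8 to go: {2,3,4,5,6,7,9,10} 2  {3,4,5,6,7,8,9,10} 16
  9 to go: {2,3,4,5,6,7,8,9,10} 18
  if 0:i drops first: 18 orders

18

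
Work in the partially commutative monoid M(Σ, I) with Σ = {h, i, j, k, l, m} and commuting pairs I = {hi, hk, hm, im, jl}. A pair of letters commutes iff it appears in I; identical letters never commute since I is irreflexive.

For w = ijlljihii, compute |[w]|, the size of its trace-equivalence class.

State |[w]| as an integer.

24

0(i) covers ∅
1(j) covers 0:i
2(l) covers 0:i
3(l) covers 2:l
4(j) covers 1:j
5(i) covers 3:l, 4:j
6(h) covers 3:l, 4:j
7(i) covers 5:i
8(i) covers 7:i
floor of heap: 0:i
completions by unplaced set U, small U first (add the entries for U minus each lowest piece of U):
  |U|=1: {6}:1  {8}:1
  |U|=2: {6,8}:2  {7,8}:1
  |U|=3: {5,7,8}:1  {6,7,8}:3
  |U|=4: {5,6,7,8}:4
  |U|=5: {3,5,6,7,8}:4  {4,5,6,7,8}:4
  |U|=6: {1,4,5,6,7,8}:4  {2,3,5,6,7,8}:4  {3,4,5,6,7,8}:8
  |U|=7: {1,3,4,5,6,7,8}:12  {2,3,4,5,6,7,8}:12
  start at 0(i): 24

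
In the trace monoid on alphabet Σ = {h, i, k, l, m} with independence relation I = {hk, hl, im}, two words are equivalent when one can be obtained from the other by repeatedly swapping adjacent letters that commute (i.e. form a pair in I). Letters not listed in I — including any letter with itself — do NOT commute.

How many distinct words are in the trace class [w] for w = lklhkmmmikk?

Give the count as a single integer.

20

piece 0:l — minimal
piece 1:k rests on {0:l}
piece 2:l rests on {1:k}
piece 3:h — minimal
piece 4:k rests on {2:l}
piece 5:m rests on {3:h, 4:k}
piece 6:m rests on {5:m}
piece 7:m rests on {6:m}
piece 8:i rests on {3:h, 4:k}
piece 9:k rests on {7:m, 8:i}
piece 10:k rests on {9:k}
minimal pieces: {0:l, 3:h}
ways to finish when only these pieces remain (= sum over removing one remaining piece with nothing left below it):
  1 left: {10}→1
  2 left: {9,10}→1
  3 left: {7,9,10}→1  {8,9,10}→1
  4 left: {6,7,9,10}→1  {7,8,9,10}→2
  5 left: {5,6,7,9,10}→1  {6,7,8,9,10}→3
  6 left: {5,6,7,8,9,10}→4
  7 left: {3,5,6,7,8,9,10}→4  {4,5,6,7,8,9,10}→4
  8 left: {2,4,5,6,7,8,9,10}→4  {3,4,5,6,7,8,9,10}→8
  9 left: {1,2,4,5,6,7,8,9,10}→4  {2,3,4,5,6,7,8,9,10}→12
  placing 0:l first → 16 extensions
  placing 3:h first → 4 extensions
total linear extensions = 20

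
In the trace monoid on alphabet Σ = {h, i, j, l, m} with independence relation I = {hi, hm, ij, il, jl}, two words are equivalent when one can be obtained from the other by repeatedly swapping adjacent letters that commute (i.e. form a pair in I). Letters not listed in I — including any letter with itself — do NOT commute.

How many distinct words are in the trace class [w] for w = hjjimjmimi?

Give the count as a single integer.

4

piece 0:h — minimal
piece 1:j rests on {0:h}
piece 2:j rests on {1:j}
piece 3:i — minimal
piece 4:m rests on {2:j, 3:i}
piece 5:j rests on {4:m}
piece 6:m rests on {5:j}
piece 7:i rests on {6:m}
piece 8:m rests on {7:i}
piece 9:i rests on {8:m}
minimal pieces: {0:h, 3:i}
ways to finish when only these pieces remain (= sum over removing one remaining piece with nothing left below it):
  1 left: {9}→1
  2 left: {8,9}→1
  3 left: {7,8,9}→1
  4 left: {6,7,8,9}→1
  5 left: {5,6,7,8,9}→1
  6 left: {4,5,6,7,8,9}→1
  7 left: {2,4,5,6,7,8,9}→1  {3,4,5,6,7,8,9}→1
  8 left: {1,2,4,5,6,7,8,9}→1  {2,3,4,5,6,7,8,9}→2
  placing 0:h first → 3 extensions
  placing 3:i first → 1 extensions
total linear extensions = 4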